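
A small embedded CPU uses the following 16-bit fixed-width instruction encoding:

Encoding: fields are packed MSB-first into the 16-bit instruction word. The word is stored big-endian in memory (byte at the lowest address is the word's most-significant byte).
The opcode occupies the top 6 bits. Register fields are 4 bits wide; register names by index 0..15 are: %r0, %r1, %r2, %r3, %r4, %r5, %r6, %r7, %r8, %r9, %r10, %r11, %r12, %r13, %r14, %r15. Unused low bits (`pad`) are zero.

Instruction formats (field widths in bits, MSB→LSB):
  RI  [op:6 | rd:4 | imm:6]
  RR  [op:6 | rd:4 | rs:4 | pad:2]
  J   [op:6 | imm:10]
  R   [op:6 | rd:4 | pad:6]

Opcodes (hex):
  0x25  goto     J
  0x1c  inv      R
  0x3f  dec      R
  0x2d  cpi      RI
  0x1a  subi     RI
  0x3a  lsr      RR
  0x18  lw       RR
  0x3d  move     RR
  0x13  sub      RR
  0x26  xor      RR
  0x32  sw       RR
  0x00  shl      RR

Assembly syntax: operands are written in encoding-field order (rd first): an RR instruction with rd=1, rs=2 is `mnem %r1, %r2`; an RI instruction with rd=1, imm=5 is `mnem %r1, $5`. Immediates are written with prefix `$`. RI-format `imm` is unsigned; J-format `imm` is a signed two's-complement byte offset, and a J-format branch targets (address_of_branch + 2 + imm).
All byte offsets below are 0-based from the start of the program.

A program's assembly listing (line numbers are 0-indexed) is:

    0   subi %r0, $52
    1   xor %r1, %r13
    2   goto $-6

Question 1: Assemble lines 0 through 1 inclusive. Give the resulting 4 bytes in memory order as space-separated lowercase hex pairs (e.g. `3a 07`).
L0: subi op=0x1a:6|rd=0:4|imm=52:6 ⇒ 0x6834 ⇒ big 68 34
L1: xor op=0x26:6|rd=1:4|rs=13:4|pad=0:2 ⇒ 0x9874 ⇒ big 98 74

68 34 98 74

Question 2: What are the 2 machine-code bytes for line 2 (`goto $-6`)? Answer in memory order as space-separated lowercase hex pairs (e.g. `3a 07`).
97 fa

2. goto fields op=0x25:6|imm=-6:10 → word 97fah → 97 fa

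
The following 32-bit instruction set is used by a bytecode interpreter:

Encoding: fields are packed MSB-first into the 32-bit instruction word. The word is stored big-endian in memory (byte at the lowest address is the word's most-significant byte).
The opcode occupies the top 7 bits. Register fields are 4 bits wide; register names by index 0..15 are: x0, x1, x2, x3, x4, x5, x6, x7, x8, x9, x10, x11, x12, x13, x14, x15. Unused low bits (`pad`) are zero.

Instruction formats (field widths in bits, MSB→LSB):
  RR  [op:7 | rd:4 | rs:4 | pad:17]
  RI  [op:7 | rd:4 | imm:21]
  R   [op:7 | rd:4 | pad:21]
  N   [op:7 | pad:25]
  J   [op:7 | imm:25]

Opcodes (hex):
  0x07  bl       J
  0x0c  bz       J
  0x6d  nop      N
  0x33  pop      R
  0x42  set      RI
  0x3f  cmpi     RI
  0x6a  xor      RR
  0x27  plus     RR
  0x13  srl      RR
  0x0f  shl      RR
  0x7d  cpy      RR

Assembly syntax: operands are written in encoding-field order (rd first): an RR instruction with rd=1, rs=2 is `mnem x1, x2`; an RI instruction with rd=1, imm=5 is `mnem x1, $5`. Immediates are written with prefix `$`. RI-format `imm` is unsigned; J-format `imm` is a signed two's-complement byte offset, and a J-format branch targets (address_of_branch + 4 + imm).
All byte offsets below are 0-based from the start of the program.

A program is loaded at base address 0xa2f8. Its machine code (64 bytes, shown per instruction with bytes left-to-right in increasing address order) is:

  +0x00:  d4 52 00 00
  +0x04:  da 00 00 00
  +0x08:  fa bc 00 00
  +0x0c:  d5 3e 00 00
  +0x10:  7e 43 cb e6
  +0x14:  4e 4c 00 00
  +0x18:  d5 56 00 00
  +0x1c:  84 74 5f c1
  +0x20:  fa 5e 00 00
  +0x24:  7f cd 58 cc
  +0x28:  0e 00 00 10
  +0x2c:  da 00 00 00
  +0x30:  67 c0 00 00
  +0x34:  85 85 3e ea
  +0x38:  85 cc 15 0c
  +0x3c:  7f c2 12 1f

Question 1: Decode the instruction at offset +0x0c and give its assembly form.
+0x0c: d5 3e 00 00 ⇒ word 0xd53e0000 (big)
  op=0xd53e0000>>25=0x6a ⇒ xor (RR)
  rd: (w>>21)&0xf=0x9 → x9
  rs: (w>>17)&0xf=0xf → x15

xor x9, x15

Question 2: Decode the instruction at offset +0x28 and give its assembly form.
bl $16

+0x28: 0e 00 00 10 ⇒ word 0x0e000010 (big)
  op=0x0e000010>>25=0x7 ⇒ bl (J)
  [24:0] imm=16 = $16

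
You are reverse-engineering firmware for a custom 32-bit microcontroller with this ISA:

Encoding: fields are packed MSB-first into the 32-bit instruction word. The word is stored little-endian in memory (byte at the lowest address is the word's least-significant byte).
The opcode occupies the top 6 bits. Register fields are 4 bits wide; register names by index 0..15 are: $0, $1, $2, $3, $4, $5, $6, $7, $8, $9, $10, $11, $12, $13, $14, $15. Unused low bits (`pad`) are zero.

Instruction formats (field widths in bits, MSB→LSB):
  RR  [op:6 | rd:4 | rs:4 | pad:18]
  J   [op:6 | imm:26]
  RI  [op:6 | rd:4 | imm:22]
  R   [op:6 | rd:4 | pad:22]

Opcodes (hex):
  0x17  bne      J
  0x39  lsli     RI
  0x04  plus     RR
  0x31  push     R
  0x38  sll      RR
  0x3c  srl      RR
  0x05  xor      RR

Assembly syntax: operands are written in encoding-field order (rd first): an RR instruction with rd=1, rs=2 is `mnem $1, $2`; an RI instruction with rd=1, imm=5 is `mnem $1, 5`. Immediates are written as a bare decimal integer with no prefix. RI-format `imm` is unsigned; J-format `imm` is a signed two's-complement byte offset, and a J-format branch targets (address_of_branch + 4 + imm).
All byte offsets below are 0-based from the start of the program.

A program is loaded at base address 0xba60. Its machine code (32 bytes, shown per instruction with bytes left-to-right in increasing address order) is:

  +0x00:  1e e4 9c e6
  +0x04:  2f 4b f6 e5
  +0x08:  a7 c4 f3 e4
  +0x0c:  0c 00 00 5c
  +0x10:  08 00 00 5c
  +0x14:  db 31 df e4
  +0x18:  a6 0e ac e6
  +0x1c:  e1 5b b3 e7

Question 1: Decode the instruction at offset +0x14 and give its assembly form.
lsli $3, 2044379

+0x14: db 31 df e4 ⇒ word 0xe4df31db (little)
  opcode bits[31:26]=0x39: lsli/RI
  rd: (w>>22)&0xf=0x3 → $3
  imm: (w>>0)&0x3fffff=0x1f31db → 2044379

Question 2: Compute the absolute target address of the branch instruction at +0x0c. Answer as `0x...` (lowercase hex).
0xba7c

@+0c  little-endian(0c 00 00 5c) = 0x5c00000c
  op=0x5c00000c>>26=0x17 ⇒ bne (J)
  imm@[25:0]=0xc ⇒ 12
  target = base 0xba60 + off 0x0c + 4 + imm 12 = 0xba7c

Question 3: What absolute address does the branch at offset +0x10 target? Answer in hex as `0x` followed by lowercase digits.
[10] 08 00 00 5c → 0x5c000008
  op=0x5c000008>>26=0x17 ⇒ bne (J)
  [25:0] imm=8 = 8
  target = base 0xba60 + off 0x10 + 4 + imm 8 = 0xba7c

0xba7c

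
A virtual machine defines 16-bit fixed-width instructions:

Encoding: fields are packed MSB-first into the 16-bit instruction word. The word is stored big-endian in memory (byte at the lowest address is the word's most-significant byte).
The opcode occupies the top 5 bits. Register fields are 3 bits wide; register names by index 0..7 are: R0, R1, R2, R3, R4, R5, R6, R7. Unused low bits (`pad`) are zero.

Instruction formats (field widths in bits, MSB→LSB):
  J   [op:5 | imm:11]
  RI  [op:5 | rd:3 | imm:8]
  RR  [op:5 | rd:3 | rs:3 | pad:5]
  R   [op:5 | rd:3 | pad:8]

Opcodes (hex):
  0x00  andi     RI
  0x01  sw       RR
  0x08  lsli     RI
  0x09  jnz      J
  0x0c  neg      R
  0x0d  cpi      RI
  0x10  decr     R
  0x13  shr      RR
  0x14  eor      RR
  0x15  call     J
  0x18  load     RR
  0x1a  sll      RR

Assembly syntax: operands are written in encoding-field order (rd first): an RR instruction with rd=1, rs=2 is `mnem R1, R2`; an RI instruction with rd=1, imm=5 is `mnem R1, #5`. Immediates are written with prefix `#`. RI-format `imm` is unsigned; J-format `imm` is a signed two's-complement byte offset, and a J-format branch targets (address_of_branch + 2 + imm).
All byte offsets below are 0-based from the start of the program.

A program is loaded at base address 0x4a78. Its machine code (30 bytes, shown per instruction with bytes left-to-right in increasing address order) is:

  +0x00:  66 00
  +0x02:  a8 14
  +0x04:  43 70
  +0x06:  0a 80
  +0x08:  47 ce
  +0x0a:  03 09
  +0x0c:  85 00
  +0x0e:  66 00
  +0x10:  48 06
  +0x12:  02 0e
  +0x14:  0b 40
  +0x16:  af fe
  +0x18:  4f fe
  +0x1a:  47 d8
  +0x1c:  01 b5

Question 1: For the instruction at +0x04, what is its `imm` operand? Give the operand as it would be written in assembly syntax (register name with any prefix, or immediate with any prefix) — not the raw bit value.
#112

@+04  big-endian(43 70) = 0x4370
  opcode bits[15:11]=0x8: lsli/RI
  rd: (w>>8)&0x7=0x3 → R3
  imm: (w>>0)&0xff=0x70 → #112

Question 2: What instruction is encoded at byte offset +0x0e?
neg R6

off 0x0e: read 66 00 as big → 0x6600
  opcode bits[15:11]=0xc: neg/R
  [10:8] rd=6 = R6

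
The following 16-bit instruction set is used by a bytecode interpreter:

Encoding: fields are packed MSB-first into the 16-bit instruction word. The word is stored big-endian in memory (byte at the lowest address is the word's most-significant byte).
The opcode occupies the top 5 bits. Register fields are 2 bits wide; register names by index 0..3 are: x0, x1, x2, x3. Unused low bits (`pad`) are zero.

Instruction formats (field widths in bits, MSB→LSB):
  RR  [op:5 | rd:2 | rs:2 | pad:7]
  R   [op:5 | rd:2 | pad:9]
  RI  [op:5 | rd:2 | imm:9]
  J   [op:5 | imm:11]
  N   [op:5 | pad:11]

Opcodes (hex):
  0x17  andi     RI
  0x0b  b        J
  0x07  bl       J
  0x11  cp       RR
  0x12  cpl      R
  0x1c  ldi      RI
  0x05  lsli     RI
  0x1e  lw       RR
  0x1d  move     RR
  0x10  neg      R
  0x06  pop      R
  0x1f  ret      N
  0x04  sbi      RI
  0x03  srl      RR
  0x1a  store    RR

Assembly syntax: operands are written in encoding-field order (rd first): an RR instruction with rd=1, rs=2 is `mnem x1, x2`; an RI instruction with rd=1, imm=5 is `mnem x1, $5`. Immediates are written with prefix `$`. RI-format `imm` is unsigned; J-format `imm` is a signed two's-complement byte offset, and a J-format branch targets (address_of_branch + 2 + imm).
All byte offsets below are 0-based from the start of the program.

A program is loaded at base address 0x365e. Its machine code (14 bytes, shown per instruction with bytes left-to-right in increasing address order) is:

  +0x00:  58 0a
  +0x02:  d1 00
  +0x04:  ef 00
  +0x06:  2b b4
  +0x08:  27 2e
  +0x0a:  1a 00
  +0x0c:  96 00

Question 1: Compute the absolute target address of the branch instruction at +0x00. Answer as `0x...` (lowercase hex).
0x366a

+0x00: 58 0a ⇒ word 0x580a (big)
  top 5b → 0xb → b [J]
  imm: (w>>0)&0x7ff=0xa → $10
  target = base 0x365e + off 0x00 + 2 + imm 10 = 0x366a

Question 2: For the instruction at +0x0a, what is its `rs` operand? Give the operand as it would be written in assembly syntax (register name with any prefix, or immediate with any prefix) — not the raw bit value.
x0

+0x0a: 1a 00 ⇒ word 0x1a00 (big)
  top 5b → 0x3 → srl [RR]
  rd: (w>>9)&0x3=0x1 → x1
  rs: (w>>7)&0x3=0x0 → x0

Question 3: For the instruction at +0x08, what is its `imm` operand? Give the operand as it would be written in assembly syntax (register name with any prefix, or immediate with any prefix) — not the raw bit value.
$302

[08] 27 2e → 0x272e
  op=0x272e>>11=0x4 ⇒ sbi (RI)
  rd@[10:9]=0x3 ⇒ x3
  imm@[8:0]=0x12e ⇒ $302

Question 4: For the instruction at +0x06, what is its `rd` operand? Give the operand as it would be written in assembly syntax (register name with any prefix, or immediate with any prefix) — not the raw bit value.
@+06  big-endian(2b b4) = 0x2bb4
  op=0x2bb4>>11=0x5 ⇒ lsli (RI)
  rd@[10:9]=0x1 ⇒ x1
  imm@[8:0]=0x1b4 ⇒ $436

x1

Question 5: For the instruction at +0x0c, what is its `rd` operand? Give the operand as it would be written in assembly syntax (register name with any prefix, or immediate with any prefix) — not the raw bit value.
x3

off 0x0c: read 96 00 as big → 0x9600
  opcode bits[15:11]=0x12: cpl/R
  rd@[10:9]=0x3 ⇒ x3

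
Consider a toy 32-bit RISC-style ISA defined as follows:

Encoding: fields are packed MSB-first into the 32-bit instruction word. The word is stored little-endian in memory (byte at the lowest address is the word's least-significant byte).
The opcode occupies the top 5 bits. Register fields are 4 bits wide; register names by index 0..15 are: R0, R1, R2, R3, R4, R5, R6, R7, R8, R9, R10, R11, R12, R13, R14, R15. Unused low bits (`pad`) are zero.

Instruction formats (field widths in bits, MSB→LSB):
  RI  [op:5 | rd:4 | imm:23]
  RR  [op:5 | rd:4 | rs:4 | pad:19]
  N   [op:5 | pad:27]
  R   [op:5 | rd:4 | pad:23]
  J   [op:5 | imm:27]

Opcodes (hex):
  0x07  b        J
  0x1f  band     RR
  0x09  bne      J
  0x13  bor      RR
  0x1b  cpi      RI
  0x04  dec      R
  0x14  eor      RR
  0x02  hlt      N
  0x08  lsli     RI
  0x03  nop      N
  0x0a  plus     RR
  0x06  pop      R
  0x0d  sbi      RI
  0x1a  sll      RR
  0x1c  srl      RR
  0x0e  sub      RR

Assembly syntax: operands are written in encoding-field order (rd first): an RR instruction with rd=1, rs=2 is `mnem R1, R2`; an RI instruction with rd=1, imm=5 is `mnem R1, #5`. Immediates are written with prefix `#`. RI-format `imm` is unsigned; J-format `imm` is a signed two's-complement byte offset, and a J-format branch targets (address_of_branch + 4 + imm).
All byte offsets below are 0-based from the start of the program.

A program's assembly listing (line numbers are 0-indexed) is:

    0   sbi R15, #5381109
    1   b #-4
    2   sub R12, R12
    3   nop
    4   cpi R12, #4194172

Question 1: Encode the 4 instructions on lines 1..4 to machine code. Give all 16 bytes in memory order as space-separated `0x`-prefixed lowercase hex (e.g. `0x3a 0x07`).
L1: b op=0x7:5|imm=-4:27 ⇒ 0x3ffffffc ⇒ little fc ff ff 3f
L2: sub op=0xe:5|rd=12:4|rs=12:4|pad=0:19 ⇒ 0x76600000 ⇒ little 00 00 60 76
L3: nop op=0x3:5|pad=0:27 ⇒ 0x18000000 ⇒ little 00 00 00 18
L4: cpi op=0x1b:5|rd=12:4|imm=4194172:23 ⇒ 0xde3fff7c ⇒ little 7c ff 3f de

0xfc 0xff 0xff 0x3f 0x00 0x00 0x60 0x76 0x00 0x00 0x00 0x18 0x7c 0xff 0x3f 0xde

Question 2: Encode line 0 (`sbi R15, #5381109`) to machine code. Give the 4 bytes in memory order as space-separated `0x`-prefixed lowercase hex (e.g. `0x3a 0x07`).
0xf5 0x1b 0xd2 0x6f

0. sbi fields op=0xd:5|rd=15:4|imm=5381109:23 → word 6fd21bf5h → f5 1b d2 6f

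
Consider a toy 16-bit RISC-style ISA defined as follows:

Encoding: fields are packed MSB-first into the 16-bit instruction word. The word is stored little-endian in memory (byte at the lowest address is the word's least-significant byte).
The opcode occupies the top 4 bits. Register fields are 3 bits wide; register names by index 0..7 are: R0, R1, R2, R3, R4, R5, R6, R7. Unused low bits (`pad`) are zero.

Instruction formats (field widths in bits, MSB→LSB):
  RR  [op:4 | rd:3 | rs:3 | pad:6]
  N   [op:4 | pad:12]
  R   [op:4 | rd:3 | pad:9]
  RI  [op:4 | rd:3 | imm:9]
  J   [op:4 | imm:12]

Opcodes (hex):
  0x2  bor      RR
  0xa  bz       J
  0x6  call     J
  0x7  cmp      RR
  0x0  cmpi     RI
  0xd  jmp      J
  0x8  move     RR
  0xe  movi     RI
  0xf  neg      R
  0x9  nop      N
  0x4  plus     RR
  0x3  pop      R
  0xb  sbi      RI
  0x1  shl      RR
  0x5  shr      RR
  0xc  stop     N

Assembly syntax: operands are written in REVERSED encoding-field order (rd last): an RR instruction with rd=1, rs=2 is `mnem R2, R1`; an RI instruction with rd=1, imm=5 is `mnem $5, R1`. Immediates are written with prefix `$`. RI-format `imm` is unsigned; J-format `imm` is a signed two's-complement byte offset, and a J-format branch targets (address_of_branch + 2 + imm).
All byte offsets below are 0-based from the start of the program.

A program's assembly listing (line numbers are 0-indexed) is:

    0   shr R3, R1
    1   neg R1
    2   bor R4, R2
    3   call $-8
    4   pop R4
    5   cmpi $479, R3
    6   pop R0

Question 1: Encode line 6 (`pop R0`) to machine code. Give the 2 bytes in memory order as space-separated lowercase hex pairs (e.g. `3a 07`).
line 6 (pop): pack op=0x3:4|rd=0:3|pad=0:9 = 0x3000; little→ 00 30

00 30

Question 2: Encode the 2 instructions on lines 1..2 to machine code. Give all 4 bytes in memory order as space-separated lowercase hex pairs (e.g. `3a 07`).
00 f2 00 25

1. neg fields op=0xf:4|rd=1:3|pad=0:9 → word f200h → 00 f2
2. bor fields op=0x2:4|rd=2:3|rs=4:3|pad=0:6 → word 2500h → 00 25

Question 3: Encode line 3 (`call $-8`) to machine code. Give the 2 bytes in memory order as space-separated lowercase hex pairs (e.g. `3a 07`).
3. call fields op=0x6:4|imm=-8:12 → word 6ff8h → f8 6f

f8 6f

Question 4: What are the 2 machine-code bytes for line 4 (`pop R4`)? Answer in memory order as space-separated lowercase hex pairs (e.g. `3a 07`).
00 38

L4: pop op=0x3:4|rd=4:3|pad=0:9 ⇒ 0x3800 ⇒ little 00 38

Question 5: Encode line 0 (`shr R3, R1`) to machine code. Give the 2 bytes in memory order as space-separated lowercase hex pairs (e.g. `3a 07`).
c0 52

L0: shr op=0x5:4|rd=1:3|rs=3:3|pad=0:6 ⇒ 0x52c0 ⇒ little c0 52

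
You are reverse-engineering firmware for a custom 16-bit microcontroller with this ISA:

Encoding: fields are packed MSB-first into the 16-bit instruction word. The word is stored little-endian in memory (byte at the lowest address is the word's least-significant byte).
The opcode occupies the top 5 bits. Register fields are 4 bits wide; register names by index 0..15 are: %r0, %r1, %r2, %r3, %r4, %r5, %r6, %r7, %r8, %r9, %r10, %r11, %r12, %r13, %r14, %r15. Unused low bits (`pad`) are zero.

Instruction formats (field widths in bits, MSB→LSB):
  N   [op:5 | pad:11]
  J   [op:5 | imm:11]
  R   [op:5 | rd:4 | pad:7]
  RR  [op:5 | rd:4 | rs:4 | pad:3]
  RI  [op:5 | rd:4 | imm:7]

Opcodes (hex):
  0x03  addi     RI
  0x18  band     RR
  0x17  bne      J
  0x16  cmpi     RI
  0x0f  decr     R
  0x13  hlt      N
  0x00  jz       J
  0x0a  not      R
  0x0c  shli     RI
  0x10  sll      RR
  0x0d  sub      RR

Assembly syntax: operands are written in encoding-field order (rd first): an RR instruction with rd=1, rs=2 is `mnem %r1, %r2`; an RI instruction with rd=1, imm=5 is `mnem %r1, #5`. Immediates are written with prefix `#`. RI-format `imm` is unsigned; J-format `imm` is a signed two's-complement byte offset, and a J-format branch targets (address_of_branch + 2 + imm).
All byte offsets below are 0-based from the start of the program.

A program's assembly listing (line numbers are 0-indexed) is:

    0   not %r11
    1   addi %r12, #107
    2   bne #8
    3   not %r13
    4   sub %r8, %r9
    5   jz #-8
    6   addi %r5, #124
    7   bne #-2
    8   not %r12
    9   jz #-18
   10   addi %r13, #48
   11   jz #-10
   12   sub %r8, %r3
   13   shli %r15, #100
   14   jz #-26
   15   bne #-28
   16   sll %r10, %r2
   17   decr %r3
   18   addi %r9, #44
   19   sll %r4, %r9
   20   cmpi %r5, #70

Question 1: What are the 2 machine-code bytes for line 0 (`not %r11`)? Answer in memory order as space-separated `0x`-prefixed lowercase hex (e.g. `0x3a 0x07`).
L0: not op=0xa:5|rd=11:4|pad=0:7 ⇒ 0x5580 ⇒ little 80 55

0x80 0x55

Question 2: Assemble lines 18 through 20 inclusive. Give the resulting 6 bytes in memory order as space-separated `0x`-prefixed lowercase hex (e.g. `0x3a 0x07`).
0xac 0x1c 0x48 0x82 0xc6 0xb2

line 18 (addi): pack op=0x3:5|rd=9:4|imm=44:7 = 0x1cac; little→ ac 1c
line 19 (sll): pack op=0x10:5|rd=4:4|rs=9:4|pad=0:3 = 0x8248; little→ 48 82
line 20 (cmpi): pack op=0x16:5|rd=5:4|imm=70:7 = 0xb2c6; little→ c6 b2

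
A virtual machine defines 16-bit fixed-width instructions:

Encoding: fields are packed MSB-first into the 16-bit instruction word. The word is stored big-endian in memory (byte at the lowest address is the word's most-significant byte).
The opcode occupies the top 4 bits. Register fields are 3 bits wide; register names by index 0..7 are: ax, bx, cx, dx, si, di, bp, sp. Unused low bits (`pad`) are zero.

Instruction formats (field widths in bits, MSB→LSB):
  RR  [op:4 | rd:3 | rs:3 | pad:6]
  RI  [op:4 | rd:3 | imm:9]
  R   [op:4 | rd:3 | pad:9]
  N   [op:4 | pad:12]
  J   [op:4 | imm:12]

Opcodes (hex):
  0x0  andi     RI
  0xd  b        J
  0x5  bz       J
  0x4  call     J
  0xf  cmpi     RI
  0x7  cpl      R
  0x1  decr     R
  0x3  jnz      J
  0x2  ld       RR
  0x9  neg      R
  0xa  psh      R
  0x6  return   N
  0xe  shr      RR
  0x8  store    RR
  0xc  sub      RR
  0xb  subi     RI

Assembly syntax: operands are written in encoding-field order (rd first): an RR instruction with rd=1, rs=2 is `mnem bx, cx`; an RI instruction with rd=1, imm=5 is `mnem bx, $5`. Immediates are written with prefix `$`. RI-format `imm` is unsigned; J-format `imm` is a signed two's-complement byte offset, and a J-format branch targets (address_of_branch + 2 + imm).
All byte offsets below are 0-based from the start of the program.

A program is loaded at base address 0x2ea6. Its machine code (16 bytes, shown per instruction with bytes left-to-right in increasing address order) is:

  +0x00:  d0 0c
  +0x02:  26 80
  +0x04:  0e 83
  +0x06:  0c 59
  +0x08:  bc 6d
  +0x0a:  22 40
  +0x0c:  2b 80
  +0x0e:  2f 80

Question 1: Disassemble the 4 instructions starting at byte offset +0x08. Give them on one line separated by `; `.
@+08  big-endian(bc 6d) = 0xbc6d
  opcode bits[15:12]=0xb: subi/RI
  [11:9] rd=6 = bp
  [8:0] imm=109 = $109
@+0a  big-endian(22 40) = 0x2240
  opcode bits[15:12]=0x2: ld/RR
  [11:9] rd=1 = bx
  [8:6] rs=1 = bx
@+0c  big-endian(2b 80) = 0x2b80
  opcode bits[15:12]=0x2: ld/RR
  [11:9] rd=5 = di
  [8:6] rs=6 = bp
@+0e  big-endian(2f 80) = 0x2f80
  opcode bits[15:12]=0x2: ld/RR
  [11:9] rd=7 = sp
  [8:6] rs=6 = bp

subi bp, $109; ld bx, bx; ld di, bp; ld sp, bp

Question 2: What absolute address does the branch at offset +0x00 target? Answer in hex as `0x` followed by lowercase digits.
off 0x00: read d0 0c as big → 0xd00c
  op=0xd00c>>12=0xd ⇒ b (J)
  imm: (w>>0)&0xfff=0xc → $12
  target = base 0x2ea6 + off 0x00 + 2 + imm 12 = 0x2eb4

0x2eb4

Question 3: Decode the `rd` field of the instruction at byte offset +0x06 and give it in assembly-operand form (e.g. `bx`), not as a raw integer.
bp

[06] 0c 59 → 0x0c59
  op=0x0c59>>12=0x0 ⇒ andi (RI)
  rd: (w>>9)&0x7=0x6 → bp
  imm: (w>>0)&0x1ff=0x59 → $89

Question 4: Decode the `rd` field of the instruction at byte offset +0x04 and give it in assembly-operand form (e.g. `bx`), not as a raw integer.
off 0x04: read 0e 83 as big → 0x0e83
  opcode bits[15:12]=0x0: andi/RI
  [11:9] rd=7 = sp
  [8:0] imm=131 = $131

sp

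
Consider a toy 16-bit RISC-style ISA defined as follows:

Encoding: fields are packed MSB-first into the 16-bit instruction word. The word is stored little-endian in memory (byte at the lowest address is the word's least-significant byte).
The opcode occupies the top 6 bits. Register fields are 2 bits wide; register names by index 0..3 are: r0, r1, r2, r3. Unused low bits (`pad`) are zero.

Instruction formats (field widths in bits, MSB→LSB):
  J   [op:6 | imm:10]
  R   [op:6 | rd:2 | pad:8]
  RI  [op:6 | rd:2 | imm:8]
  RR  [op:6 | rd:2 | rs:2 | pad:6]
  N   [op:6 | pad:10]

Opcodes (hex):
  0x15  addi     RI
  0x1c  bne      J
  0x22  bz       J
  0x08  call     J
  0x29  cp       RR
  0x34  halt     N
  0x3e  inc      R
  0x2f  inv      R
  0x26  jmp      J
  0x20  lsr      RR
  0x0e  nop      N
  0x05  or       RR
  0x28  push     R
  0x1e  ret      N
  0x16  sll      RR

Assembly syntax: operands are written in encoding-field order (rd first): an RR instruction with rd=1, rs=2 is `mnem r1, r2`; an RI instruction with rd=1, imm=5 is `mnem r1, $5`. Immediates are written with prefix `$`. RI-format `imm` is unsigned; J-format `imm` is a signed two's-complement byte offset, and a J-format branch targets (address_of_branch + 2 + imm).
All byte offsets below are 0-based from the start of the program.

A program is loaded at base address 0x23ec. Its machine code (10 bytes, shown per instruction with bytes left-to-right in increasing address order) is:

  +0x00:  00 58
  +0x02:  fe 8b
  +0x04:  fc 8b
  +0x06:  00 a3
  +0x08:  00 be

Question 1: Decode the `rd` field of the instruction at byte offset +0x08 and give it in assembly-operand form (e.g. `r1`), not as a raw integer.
[08] 00 be → 0xbe00
  top 6b → 0x2f → inv [R]
  rd@[9:8]=0x2 ⇒ r2

r2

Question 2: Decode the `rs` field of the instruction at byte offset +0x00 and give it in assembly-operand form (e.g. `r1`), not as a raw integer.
@+00  little-endian(00 58) = 0x5800
  op=0x5800>>10=0x16 ⇒ sll (RR)
  rd: (w>>8)&0x3=0x0 → r0
  rs: (w>>6)&0x3=0x0 → r0

r0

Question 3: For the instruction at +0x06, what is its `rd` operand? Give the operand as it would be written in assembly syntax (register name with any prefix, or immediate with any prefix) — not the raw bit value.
r3

@+06  little-endian(00 a3) = 0xa300
  opcode bits[15:10]=0x28: push/R
  rd@[9:8]=0x3 ⇒ r3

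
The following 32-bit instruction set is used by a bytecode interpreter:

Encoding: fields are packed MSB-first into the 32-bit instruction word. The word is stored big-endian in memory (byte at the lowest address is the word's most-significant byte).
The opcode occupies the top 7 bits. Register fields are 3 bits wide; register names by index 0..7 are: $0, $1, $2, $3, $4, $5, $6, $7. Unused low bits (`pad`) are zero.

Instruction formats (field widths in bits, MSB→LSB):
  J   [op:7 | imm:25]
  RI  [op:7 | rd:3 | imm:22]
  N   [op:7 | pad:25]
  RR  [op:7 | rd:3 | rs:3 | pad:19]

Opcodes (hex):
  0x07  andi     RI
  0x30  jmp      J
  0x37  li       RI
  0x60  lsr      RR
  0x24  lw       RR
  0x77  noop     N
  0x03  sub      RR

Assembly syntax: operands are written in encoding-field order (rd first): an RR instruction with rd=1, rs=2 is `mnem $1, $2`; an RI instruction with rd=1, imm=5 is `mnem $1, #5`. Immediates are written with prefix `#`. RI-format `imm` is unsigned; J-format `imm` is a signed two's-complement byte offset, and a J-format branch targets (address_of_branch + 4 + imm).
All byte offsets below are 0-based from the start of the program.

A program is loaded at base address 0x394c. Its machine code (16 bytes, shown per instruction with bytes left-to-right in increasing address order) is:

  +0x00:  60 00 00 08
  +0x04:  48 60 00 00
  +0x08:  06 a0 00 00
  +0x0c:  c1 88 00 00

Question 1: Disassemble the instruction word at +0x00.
jmp #8

[00] 60 00 00 08 → 0x60000008
  top 7b → 0x30 → jmp [J]
  imm: (w>>0)&0x1ffffff=0x8 → #8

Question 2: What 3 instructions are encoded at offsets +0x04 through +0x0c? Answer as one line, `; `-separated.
lw $1, $4; sub $2, $4; lsr $6, $1

[04] 48 60 00 00 → 0x48600000
  op=0x48600000>>25=0x24 ⇒ lw (RR)
  rd: (w>>22)&0x7=0x1 → $1
  rs: (w>>19)&0x7=0x4 → $4
[08] 06 a0 00 00 → 0x06a00000
  op=0x06a00000>>25=0x3 ⇒ sub (RR)
  rd: (w>>22)&0x7=0x2 → $2
  rs: (w>>19)&0x7=0x4 → $4
[0c] c1 88 00 00 → 0xc1880000
  op=0xc1880000>>25=0x60 ⇒ lsr (RR)
  rd: (w>>22)&0x7=0x6 → $6
  rs: (w>>19)&0x7=0x1 → $1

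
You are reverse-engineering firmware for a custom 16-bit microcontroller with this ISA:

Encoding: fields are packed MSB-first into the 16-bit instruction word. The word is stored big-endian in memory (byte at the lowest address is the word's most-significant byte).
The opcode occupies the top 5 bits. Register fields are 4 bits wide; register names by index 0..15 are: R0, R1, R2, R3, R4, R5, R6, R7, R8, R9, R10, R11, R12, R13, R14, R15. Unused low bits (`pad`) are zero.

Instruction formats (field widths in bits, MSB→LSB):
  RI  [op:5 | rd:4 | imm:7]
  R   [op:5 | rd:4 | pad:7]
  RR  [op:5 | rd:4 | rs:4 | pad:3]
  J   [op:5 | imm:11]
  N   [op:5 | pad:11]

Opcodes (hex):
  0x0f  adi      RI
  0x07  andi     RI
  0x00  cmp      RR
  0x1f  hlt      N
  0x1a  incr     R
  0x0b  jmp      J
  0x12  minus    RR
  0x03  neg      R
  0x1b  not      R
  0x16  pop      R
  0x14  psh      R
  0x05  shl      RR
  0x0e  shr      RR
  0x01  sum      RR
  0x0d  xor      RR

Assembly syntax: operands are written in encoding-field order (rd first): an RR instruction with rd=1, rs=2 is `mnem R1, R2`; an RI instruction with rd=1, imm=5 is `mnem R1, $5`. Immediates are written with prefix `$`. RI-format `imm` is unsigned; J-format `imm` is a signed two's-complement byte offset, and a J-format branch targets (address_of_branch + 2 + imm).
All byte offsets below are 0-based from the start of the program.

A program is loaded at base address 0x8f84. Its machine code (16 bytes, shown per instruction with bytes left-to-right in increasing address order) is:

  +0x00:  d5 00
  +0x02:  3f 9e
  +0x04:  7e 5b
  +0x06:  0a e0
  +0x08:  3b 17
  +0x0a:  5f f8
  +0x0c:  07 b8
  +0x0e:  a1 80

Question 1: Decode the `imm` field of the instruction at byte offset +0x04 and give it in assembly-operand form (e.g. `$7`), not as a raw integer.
[04] 7e 5b → 0x7e5b
  top 5b → 0xf → adi [RI]
  rd: (w>>7)&0xf=0xc → R12
  imm: (w>>0)&0x7f=0x5b → $91

$91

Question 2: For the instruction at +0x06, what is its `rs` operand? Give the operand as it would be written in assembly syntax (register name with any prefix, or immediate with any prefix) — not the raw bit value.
@+06  big-endian(0a e0) = 0x0ae0
  top 5b → 0x1 → sum [RR]
  rd@[10:7]=0x5 ⇒ R5
  rs@[6:3]=0xc ⇒ R12

R12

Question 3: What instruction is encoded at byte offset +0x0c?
[0c] 07 b8 → 0x07b8
  op=0x07b8>>11=0x0 ⇒ cmp (RR)
  [10:7] rd=15 = R15
  [6:3] rs=7 = R7

cmp R15, R7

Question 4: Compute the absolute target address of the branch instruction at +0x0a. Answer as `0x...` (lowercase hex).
0x8f88

[0a] 5f f8 → 0x5ff8
  top 5b → 0xb → jmp [J]
  imm@[10:0]=0x7f8 (s11→-8) ⇒ $-8
  target = base 0x8f84 + off 0x0a + 2 + imm -8 = 0x8f88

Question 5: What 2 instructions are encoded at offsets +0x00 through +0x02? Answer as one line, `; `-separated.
+0x00: d5 00 ⇒ word 0xd500 (big)
  top 5b → 0x1a → incr [R]
  rd@[10:7]=0xa ⇒ R10
+0x02: 3f 9e ⇒ word 0x3f9e (big)
  top 5b → 0x7 → andi [RI]
  rd@[10:7]=0xf ⇒ R15
  imm@[6:0]=0x1e ⇒ $30

incr R10; andi R15, $30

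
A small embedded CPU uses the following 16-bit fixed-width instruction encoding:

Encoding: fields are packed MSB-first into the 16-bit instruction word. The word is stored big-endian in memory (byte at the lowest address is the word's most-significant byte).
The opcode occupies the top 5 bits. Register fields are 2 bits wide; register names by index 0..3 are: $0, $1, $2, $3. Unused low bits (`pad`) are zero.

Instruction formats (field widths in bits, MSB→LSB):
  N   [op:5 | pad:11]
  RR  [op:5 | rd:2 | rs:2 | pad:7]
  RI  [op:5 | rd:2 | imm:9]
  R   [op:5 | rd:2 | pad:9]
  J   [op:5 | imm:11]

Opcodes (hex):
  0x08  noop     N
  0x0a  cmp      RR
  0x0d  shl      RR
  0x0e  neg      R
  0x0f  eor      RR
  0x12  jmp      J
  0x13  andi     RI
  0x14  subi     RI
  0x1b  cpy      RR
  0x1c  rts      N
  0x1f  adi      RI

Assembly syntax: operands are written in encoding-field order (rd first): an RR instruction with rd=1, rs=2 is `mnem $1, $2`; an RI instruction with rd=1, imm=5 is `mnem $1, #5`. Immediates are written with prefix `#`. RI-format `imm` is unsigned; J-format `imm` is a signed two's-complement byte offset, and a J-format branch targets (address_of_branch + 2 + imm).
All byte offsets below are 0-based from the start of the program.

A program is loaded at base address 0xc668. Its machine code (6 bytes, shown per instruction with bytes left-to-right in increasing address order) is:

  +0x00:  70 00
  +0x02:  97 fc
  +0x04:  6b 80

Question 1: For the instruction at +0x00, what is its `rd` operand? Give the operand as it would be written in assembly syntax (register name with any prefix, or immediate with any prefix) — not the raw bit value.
$0

@+00  big-endian(70 00) = 0x7000
  opcode bits[15:11]=0xe: neg/R
  rd: (w>>9)&0x3=0x0 → $0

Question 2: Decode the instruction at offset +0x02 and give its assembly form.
jmp #-4

@+02  big-endian(97 fc) = 0x97fc
  top 5b → 0x12 → jmp [J]
  imm@[10:0]=0x7fc (s11→-4) ⇒ #-4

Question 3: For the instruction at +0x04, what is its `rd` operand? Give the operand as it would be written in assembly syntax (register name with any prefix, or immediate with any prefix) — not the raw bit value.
$1

@+04  big-endian(6b 80) = 0x6b80
  top 5b → 0xd → shl [RR]
  [10:9] rd=1 = $1
  [8:7] rs=3 = $3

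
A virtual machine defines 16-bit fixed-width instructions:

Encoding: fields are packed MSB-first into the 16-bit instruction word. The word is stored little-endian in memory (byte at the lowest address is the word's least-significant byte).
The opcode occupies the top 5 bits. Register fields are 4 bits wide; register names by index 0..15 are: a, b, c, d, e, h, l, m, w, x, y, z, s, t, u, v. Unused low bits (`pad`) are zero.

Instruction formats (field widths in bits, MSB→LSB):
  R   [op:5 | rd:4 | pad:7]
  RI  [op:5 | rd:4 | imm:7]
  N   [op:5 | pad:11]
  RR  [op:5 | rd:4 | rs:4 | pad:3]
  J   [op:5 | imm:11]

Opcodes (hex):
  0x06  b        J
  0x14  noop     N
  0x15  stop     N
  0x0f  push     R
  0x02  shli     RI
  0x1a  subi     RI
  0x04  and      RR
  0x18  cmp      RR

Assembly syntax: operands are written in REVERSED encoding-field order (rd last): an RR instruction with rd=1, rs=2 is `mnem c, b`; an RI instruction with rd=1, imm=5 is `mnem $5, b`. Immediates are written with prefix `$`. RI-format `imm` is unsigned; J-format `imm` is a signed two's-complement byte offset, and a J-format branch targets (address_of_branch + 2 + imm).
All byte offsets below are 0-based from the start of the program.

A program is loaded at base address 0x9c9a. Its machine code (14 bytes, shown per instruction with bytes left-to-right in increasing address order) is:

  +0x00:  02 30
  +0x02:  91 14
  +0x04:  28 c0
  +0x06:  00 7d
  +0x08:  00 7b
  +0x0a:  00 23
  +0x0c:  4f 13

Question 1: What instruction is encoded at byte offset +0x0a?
and a, l

[0a] 00 23 → 0x2300
  top 5b → 0x4 → and [RR]
  rd: (w>>7)&0xf=0x6 → l
  rs: (w>>3)&0xf=0x0 → a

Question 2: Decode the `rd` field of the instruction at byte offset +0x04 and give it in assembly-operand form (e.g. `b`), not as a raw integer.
off 0x04: read 28 c0 as little → 0xc028
  top 5b → 0x18 → cmp [RR]
  rd: (w>>7)&0xf=0x0 → a
  rs: (w>>3)&0xf=0x5 → h

a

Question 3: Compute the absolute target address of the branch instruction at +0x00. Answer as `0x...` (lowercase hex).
off 0x00: read 02 30 as little → 0x3002
  op=0x3002>>11=0x6 ⇒ b (J)
  imm@[10:0]=0x2 ⇒ $2
  target = base 0x9c9a + off 0x00 + 2 + imm 2 = 0x9c9e

0x9c9e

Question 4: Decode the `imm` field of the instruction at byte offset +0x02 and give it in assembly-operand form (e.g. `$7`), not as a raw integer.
+0x02: 91 14 ⇒ word 0x1491 (little)
  top 5b → 0x2 → shli [RI]
  rd@[10:7]=0x9 ⇒ x
  imm@[6:0]=0x11 ⇒ $17

$17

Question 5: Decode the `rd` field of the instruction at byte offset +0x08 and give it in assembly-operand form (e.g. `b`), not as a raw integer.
l

off 0x08: read 00 7b as little → 0x7b00
  op=0x7b00>>11=0xf ⇒ push (R)
  [10:7] rd=6 = l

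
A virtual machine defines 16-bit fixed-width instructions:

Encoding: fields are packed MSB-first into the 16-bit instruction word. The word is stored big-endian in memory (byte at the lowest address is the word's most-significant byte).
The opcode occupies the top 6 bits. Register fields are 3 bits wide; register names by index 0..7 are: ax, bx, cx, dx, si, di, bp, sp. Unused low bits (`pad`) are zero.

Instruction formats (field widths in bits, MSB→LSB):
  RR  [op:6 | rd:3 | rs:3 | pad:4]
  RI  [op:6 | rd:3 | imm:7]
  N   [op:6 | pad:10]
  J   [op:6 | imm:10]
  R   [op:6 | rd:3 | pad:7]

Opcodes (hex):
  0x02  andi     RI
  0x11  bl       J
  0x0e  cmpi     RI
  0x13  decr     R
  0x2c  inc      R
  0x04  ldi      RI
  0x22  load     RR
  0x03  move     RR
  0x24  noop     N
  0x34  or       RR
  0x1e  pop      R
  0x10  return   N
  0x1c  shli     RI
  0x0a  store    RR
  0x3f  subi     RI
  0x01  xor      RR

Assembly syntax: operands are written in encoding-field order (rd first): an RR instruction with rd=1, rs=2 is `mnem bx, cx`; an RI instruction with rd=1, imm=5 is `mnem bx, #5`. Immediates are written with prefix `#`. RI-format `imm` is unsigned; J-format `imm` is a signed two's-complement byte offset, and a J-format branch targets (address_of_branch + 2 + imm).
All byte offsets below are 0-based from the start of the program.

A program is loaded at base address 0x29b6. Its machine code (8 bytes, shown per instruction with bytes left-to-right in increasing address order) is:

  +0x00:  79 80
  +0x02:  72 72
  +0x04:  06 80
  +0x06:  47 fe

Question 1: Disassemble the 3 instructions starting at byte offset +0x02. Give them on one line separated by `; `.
shli si, #114; xor di, ax; bl #-2

off 0x02: read 72 72 as big → 0x7272
  op=0x7272>>10=0x1c ⇒ shli (RI)
  rd@[9:7]=0x4 ⇒ si
  imm@[6:0]=0x72 ⇒ #114
off 0x04: read 06 80 as big → 0x0680
  op=0x0680>>10=0x1 ⇒ xor (RR)
  rd@[9:7]=0x5 ⇒ di
  rs@[6:4]=0x0 ⇒ ax
off 0x06: read 47 fe as big → 0x47fe
  op=0x47fe>>10=0x11 ⇒ bl (J)
  imm@[9:0]=0x3fe (s10→-2) ⇒ #-2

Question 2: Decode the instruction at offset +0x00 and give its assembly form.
+0x00: 79 80 ⇒ word 0x7980 (big)
  op=0x7980>>10=0x1e ⇒ pop (R)
  [9:7] rd=3 = dx

pop dx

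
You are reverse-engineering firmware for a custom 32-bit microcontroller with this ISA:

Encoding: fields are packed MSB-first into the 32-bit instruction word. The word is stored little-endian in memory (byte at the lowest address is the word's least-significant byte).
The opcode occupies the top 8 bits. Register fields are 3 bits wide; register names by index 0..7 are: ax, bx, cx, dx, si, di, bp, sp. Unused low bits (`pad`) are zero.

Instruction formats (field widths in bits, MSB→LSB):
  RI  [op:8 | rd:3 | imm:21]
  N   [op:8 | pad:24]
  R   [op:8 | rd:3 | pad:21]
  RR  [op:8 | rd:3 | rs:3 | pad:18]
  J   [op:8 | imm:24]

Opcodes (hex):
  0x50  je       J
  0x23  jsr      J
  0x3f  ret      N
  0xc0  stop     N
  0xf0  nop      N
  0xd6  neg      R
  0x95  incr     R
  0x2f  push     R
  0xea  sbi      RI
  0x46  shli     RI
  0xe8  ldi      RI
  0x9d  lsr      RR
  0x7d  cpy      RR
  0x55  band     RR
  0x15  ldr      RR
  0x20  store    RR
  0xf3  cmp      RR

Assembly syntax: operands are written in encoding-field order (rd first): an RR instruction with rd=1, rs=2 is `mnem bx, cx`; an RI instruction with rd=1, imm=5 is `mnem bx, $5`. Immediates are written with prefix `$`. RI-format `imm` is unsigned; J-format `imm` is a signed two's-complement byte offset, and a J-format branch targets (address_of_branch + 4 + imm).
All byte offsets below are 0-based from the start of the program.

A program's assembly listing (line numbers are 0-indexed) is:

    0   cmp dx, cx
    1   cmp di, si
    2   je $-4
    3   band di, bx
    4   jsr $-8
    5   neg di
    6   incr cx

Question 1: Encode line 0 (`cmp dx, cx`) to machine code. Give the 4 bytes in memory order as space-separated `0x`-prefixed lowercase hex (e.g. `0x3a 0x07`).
0x00 0x00 0x68 0xf3

line 0 (cmp): pack op=0xf3:8|rd=3:3|rs=2:3|pad=0:18 = 0xf3680000; little→ 00 00 68 f3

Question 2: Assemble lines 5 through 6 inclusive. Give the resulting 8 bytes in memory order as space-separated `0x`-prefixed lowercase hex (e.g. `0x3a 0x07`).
0x00 0x00 0xa0 0xd6 0x00 0x00 0x40 0x95

line 5 (neg): pack op=0xd6:8|rd=5:3|pad=0:21 = 0xd6a00000; little→ 00 00 a0 d6
line 6 (incr): pack op=0x95:8|rd=2:3|pad=0:21 = 0x95400000; little→ 00 00 40 95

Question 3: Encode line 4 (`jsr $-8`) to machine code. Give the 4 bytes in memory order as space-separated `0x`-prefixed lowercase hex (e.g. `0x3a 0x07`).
0xf8 0xff 0xff 0x23

line 4 (jsr): pack op=0x23:8|imm=-8:24 = 0x23fffff8; little→ f8 ff ff 23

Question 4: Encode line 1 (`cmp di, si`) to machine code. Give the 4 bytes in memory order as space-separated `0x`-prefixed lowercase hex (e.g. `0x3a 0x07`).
1. cmp fields op=0xf3:8|rd=5:3|rs=4:3|pad=0:18 → word f3b00000h → 00 00 b0 f3

0x00 0x00 0xb0 0xf3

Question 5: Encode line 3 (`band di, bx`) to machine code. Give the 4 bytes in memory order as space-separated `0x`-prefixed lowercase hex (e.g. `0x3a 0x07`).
L3: band op=0x55:8|rd=5:3|rs=1:3|pad=0:18 ⇒ 0x55a40000 ⇒ little 00 00 a4 55

0x00 0x00 0xa4 0x55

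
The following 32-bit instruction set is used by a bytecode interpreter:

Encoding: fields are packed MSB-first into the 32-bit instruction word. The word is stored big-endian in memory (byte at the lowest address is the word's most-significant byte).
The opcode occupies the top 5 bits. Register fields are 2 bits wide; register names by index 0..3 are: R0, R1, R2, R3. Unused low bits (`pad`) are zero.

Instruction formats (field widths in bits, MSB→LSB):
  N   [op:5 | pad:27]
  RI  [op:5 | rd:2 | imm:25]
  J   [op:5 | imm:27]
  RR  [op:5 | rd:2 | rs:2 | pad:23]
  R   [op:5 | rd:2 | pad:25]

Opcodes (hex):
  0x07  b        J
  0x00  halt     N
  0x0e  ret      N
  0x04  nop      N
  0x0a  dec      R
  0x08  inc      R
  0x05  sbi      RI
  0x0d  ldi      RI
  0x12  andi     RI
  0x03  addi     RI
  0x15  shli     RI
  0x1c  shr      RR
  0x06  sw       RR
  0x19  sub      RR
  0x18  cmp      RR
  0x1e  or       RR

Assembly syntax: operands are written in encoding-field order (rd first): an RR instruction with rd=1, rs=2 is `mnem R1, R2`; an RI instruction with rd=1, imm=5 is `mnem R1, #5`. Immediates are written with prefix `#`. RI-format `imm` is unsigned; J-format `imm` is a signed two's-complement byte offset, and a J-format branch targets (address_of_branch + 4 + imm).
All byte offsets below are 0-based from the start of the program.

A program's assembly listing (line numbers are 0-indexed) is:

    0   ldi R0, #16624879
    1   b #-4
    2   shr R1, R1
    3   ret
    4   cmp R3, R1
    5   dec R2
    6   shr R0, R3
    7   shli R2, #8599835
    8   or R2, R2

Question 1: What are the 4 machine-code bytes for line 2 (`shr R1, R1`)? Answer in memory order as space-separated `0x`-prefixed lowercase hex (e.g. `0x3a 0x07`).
L2: shr op=0x1c:5|rd=1:2|rs=1:2|pad=0:23 ⇒ 0xe2800000 ⇒ big e2 80 00 00

0xe2 0x80 0x00 0x00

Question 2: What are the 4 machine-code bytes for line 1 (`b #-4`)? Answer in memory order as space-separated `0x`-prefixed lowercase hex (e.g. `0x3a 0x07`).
0x3f 0xff 0xff 0xfc

1. b fields op=0x7:5|imm=-4:27 → word 3ffffffch → 3f ff ff fc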